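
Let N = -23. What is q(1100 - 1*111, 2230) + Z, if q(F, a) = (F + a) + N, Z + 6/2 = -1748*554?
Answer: -965199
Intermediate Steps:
Z = -968395 (Z = -3 - 1748*554 = -3 - 968392 = -968395)
q(F, a) = -23 + F + a (q(F, a) = (F + a) - 23 = -23 + F + a)
q(1100 - 1*111, 2230) + Z = (-23 + (1100 - 1*111) + 2230) - 968395 = (-23 + (1100 - 111) + 2230) - 968395 = (-23 + 989 + 2230) - 968395 = 3196 - 968395 = -965199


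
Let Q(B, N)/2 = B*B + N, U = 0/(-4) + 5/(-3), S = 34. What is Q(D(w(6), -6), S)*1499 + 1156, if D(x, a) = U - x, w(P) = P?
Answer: 2513734/9 ≈ 2.7930e+5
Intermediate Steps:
U = -5/3 (U = 0*(-¼) + 5*(-⅓) = 0 - 5/3 = -5/3 ≈ -1.6667)
D(x, a) = -5/3 - x
Q(B, N) = 2*N + 2*B² (Q(B, N) = 2*(B*B + N) = 2*(B² + N) = 2*(N + B²) = 2*N + 2*B²)
Q(D(w(6), -6), S)*1499 + 1156 = (2*34 + 2*(-5/3 - 1*6)²)*1499 + 1156 = (68 + 2*(-5/3 - 6)²)*1499 + 1156 = (68 + 2*(-23/3)²)*1499 + 1156 = (68 + 2*(529/9))*1499 + 1156 = (68 + 1058/9)*1499 + 1156 = (1670/9)*1499 + 1156 = 2503330/9 + 1156 = 2513734/9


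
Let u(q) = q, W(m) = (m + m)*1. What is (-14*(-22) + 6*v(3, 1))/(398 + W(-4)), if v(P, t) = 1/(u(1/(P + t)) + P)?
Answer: 2014/2535 ≈ 0.79448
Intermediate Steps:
W(m) = 2*m (W(m) = (2*m)*1 = 2*m)
v(P, t) = 1/(P + 1/(P + t)) (v(P, t) = 1/(1/(P + t) + P) = 1/(P + 1/(P + t)))
(-14*(-22) + 6*v(3, 1))/(398 + W(-4)) = (-14*(-22) + 6*((3 + 1)/(1 + 3*(3 + 1))))/(398 + 2*(-4)) = (308 + 6*(4/(1 + 3*4)))/(398 - 8) = (308 + 6*(4/(1 + 12)))/390 = (308 + 6*(4/13))*(1/390) = (308 + 24/13)*(1/390) = (4028/13)*(1/390) = 2014/2535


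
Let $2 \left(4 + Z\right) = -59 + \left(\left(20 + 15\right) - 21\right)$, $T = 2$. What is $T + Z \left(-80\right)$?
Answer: $2122$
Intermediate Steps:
$Z = - \frac{53}{2}$ ($Z = -4 + \frac{-59 + \left(\left(20 + 15\right) - 21\right)}{2} = -4 + \frac{-59 + \left(35 - 21\right)}{2} = -4 + \frac{-59 + 14}{2} = -4 + \frac{1}{2} \left(-45\right) = -4 - \frac{45}{2} = - \frac{53}{2} \approx -26.5$)
$T + Z \left(-80\right) = 2 - -2120 = 2 + 2120 = 2122$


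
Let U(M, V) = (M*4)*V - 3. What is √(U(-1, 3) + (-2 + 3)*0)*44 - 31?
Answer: -31 + 44*I*√15 ≈ -31.0 + 170.41*I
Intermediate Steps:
U(M, V) = -3 + 4*M*V (U(M, V) = (4*M)*V - 3 = 4*M*V - 3 = -3 + 4*M*V)
√(U(-1, 3) + (-2 + 3)*0)*44 - 31 = √((-3 + 4*(-1)*3) + (-2 + 3)*0)*44 - 31 = √((-3 - 12) + 1*0)*44 - 31 = √(-15 + 0)*44 - 31 = √(-15)*44 - 31 = (I*√15)*44 - 31 = 44*I*√15 - 31 = -31 + 44*I*√15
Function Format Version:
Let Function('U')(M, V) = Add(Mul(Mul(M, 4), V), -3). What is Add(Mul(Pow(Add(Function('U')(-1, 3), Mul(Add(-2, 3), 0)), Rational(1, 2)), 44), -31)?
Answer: Add(-31, Mul(44, I, Pow(15, Rational(1, 2)))) ≈ Add(-31.000, Mul(170.41, I))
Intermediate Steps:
Function('U')(M, V) = Add(-3, Mul(4, M, V)) (Function('U')(M, V) = Add(Mul(Mul(4, M), V), -3) = Add(Mul(4, M, V), -3) = Add(-3, Mul(4, M, V)))
Add(Mul(Pow(Add(Function('U')(-1, 3), Mul(Add(-2, 3), 0)), Rational(1, 2)), 44), -31) = Add(Mul(Pow(Add(Add(-3, Mul(4, -1, 3)), Mul(Add(-2, 3), 0)), Rational(1, 2)), 44), -31) = Add(Mul(Pow(Add(Add(-3, -12), Mul(1, 0)), Rational(1, 2)), 44), -31) = Add(Mul(Pow(Add(-15, 0), Rational(1, 2)), 44), -31) = Add(Mul(Pow(-15, Rational(1, 2)), 44), -31) = Add(Mul(Mul(I, Pow(15, Rational(1, 2))), 44), -31) = Add(Mul(44, I, Pow(15, Rational(1, 2))), -31) = Add(-31, Mul(44, I, Pow(15, Rational(1, 2))))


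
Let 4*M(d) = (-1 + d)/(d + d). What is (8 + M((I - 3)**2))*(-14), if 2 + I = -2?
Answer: -796/7 ≈ -113.71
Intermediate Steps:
I = -4 (I = -2 - 2 = -4)
M(d) = (-1 + d)/(8*d) (M(d) = ((-1 + d)/(d + d))/4 = ((-1 + d)/((2*d)))/4 = ((-1 + d)*(1/(2*d)))/4 = ((-1 + d)/(2*d))/4 = (-1 + d)/(8*d))
(8 + M((I - 3)**2))*(-14) = (8 + (-1 + (-4 - 3)**2)/(8*((-4 - 3)**2)))*(-14) = (8 + (-1 + (-7)**2)/(8*((-7)**2)))*(-14) = (8 + (1/8)*(-1 + 49)/49)*(-14) = (8 + (1/8)*(1/49)*48)*(-14) = (8 + 6/49)*(-14) = (398/49)*(-14) = -796/7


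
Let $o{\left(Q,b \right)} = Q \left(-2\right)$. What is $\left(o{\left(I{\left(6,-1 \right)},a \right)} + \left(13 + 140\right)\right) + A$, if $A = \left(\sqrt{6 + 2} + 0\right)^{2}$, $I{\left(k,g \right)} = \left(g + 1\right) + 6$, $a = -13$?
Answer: $149$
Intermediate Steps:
$I{\left(k,g \right)} = 7 + g$ ($I{\left(k,g \right)} = \left(1 + g\right) + 6 = 7 + g$)
$o{\left(Q,b \right)} = - 2 Q$
$A = 8$ ($A = \left(\sqrt{8} + 0\right)^{2} = \left(2 \sqrt{2} + 0\right)^{2} = \left(2 \sqrt{2}\right)^{2} = 8$)
$\left(o{\left(I{\left(6,-1 \right)},a \right)} + \left(13 + 140\right)\right) + A = \left(- 2 \left(7 - 1\right) + \left(13 + 140\right)\right) + 8 = \left(\left(-2\right) 6 + 153\right) + 8 = \left(-12 + 153\right) + 8 = 141 + 8 = 149$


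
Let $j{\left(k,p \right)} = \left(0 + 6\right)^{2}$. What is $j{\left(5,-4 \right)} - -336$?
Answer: $372$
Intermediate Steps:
$j{\left(k,p \right)} = 36$ ($j{\left(k,p \right)} = 6^{2} = 36$)
$j{\left(5,-4 \right)} - -336 = 36 - -336 = 36 + 336 = 372$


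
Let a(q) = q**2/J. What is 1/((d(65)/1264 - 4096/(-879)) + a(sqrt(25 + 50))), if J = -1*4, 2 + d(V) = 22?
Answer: -69441/977336 ≈ -0.071051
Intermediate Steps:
d(V) = 20 (d(V) = -2 + 22 = 20)
J = -4
a(q) = -q**2/4 (a(q) = q**2/(-4) = q**2*(-1/4) = -q**2/4)
1/((d(65)/1264 - 4096/(-879)) + a(sqrt(25 + 50))) = 1/((20/1264 - 4096/(-879)) - (sqrt(25 + 50))**2/4) = 1/((20*(1/1264) - 4096*(-1/879)) - (sqrt(75))**2/4) = 1/((5/316 + 4096/879) - (5*sqrt(3))**2/4) = 1/(1298731/277764 - 1/4*75) = 1/(1298731/277764 - 75/4) = 1/(-977336/69441) = -69441/977336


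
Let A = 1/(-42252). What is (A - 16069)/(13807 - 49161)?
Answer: 678947389/1493777208 ≈ 0.45452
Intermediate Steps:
A = -1/42252 ≈ -2.3668e-5
(A - 16069)/(13807 - 49161) = (-1/42252 - 16069)/(13807 - 49161) = -678947389/42252/(-35354) = -678947389/42252*(-1/35354) = 678947389/1493777208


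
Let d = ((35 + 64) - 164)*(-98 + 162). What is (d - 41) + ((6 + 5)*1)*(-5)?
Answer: -4256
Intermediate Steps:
d = -4160 (d = (99 - 164)*64 = -65*64 = -4160)
(d - 41) + ((6 + 5)*1)*(-5) = (-4160 - 41) + ((6 + 5)*1)*(-5) = -4201 + (11*1)*(-5) = -4201 + 11*(-5) = -4201 - 55 = -4256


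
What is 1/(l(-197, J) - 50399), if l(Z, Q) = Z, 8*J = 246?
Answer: -1/50596 ≈ -1.9764e-5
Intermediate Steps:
J = 123/4 (J = (1/8)*246 = 123/4 ≈ 30.750)
1/(l(-197, J) - 50399) = 1/(-197 - 50399) = 1/(-50596) = -1/50596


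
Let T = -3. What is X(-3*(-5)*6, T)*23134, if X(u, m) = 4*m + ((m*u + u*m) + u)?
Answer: -10687908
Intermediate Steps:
X(u, m) = u + 4*m + 2*m*u (X(u, m) = 4*m + ((m*u + m*u) + u) = 4*m + (2*m*u + u) = 4*m + (u + 2*m*u) = u + 4*m + 2*m*u)
X(-3*(-5)*6, T)*23134 = (-3*(-5)*6 + 4*(-3) + 2*(-3)*(-3*(-5)*6))*23134 = (15*6 - 12 + 2*(-3)*(15*6))*23134 = (90 - 12 + 2*(-3)*90)*23134 = (90 - 12 - 540)*23134 = -462*23134 = -10687908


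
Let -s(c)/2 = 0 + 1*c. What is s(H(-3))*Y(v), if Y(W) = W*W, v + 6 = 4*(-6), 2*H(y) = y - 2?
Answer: 4500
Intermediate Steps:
H(y) = -1 + y/2 (H(y) = (y - 2)/2 = (-2 + y)/2 = -1 + y/2)
v = -30 (v = -6 + 4*(-6) = -6 - 24 = -30)
s(c) = -2*c (s(c) = -2*(0 + 1*c) = -2*(0 + c) = -2*c)
Y(W) = W²
s(H(-3))*Y(v) = -2*(-1 + (½)*(-3))*(-30)² = -2*(-1 - 3/2)*900 = -2*(-5/2)*900 = 5*900 = 4500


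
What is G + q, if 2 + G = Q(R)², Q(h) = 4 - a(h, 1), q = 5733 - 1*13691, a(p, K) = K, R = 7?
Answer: -7951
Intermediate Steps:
q = -7958 (q = 5733 - 13691 = -7958)
Q(h) = 3 (Q(h) = 4 - 1*1 = 4 - 1 = 3)
G = 7 (G = -2 + 3² = -2 + 9 = 7)
G + q = 7 - 7958 = -7951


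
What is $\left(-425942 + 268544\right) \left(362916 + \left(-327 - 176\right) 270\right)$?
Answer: $-35746030188$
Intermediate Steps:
$\left(-425942 + 268544\right) \left(362916 + \left(-327 - 176\right) 270\right) = - 157398 \left(362916 - 135810\right) = \left(-157398\right) 227106 = -35746030188$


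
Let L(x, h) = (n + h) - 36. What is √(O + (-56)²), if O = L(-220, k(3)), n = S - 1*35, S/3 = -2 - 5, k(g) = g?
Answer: √3047 ≈ 55.200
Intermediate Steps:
S = -21 (S = 3*(-2 - 5) = 3*(-7) = -21)
n = -56 (n = -21 - 1*35 = -21 - 35 = -56)
L(x, h) = -92 + h (L(x, h) = (-56 + h) - 36 = -92 + h)
O = -89 (O = -92 + 3 = -89)
√(O + (-56)²) = √(-89 + (-56)²) = √(-89 + 3136) = √3047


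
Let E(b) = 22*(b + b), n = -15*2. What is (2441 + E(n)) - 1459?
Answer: -338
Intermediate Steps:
n = -30
E(b) = 44*b (E(b) = 22*(2*b) = 44*b)
(2441 + E(n)) - 1459 = (2441 + 44*(-30)) - 1459 = (2441 - 1320) - 1459 = 1121 - 1459 = -338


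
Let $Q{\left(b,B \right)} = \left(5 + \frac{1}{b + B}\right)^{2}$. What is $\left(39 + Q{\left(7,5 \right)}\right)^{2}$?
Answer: $\frac{87179569}{20736} \approx 4204.3$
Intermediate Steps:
$Q{\left(b,B \right)} = \left(5 + \frac{1}{B + b}\right)^{2}$
$\left(39 + Q{\left(7,5 \right)}\right)^{2} = \left(39 + \frac{\left(1 + 5 \cdot 5 + 5 \cdot 7\right)^{2}}{\left(5 + 7\right)^{2}}\right)^{2} = \left(39 + \frac{\left(1 + 25 + 35\right)^{2}}{144}\right)^{2} = \left(39 + \frac{61^{2}}{144}\right)^{2} = \left(39 + \frac{1}{144} \cdot 3721\right)^{2} = \left(39 + \frac{3721}{144}\right)^{2} = \left(\frac{9337}{144}\right)^{2} = \frac{87179569}{20736}$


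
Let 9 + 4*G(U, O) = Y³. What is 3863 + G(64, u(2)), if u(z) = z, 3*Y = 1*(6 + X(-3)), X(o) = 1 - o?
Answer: 417961/108 ≈ 3870.0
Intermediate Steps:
Y = 10/3 (Y = (1*(6 + (1 - 1*(-3))))/3 = (1*(6 + (1 + 3)))/3 = (1*(6 + 4))/3 = (1*10)/3 = (⅓)*10 = 10/3 ≈ 3.3333)
G(U, O) = 757/108 (G(U, O) = -9/4 + (10/3)³/4 = -9/4 + (¼)*(1000/27) = -9/4 + 250/27 = 757/108)
3863 + G(64, u(2)) = 3863 + 757/108 = 417961/108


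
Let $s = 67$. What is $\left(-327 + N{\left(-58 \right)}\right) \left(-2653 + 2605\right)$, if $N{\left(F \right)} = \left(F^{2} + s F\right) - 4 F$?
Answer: $29616$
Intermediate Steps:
$N{\left(F \right)} = F^{2} + 63 F$ ($N{\left(F \right)} = \left(F^{2} + 67 F\right) - 4 F = F^{2} + 63 F$)
$\left(-327 + N{\left(-58 \right)}\right) \left(-2653 + 2605\right) = \left(-327 - 58 \left(63 - 58\right)\right) \left(-2653 + 2605\right) = \left(-327 - 290\right) \left(-48\right) = \left(-617\right) \left(-48\right) = 29616$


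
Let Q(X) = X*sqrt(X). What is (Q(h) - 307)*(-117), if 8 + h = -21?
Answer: 35919 + 3393*I*sqrt(29) ≈ 35919.0 + 18272.0*I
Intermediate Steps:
h = -29 (h = -8 - 21 = -29)
Q(X) = X**(3/2)
(Q(h) - 307)*(-117) = ((-29)**(3/2) - 307)*(-117) = (-29*I*sqrt(29) - 307)*(-117) = (-307 - 29*I*sqrt(29))*(-117) = 35919 + 3393*I*sqrt(29)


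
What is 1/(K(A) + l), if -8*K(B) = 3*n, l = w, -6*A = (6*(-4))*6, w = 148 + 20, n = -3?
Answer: 8/1353 ≈ 0.0059128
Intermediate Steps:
w = 168
A = 24 (A = -6*(-4)*6/6 = -(-4)*6 = -1/6*(-144) = 24)
l = 168
K(B) = 9/8 (K(B) = -3*(-3)/8 = -1/8*(-9) = 9/8)
1/(K(A) + l) = 1/(9/8 + 168) = 1/(1353/8) = 8/1353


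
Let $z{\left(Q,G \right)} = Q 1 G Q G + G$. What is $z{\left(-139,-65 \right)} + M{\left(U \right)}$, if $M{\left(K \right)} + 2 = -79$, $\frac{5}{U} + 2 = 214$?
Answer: $81631079$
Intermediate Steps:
$U = \frac{5}{212}$ ($U = \frac{5}{-2 + 214} = \frac{5}{212} \approx 0.023585$)
$M{\left(K \right)} = -81$ ($M{\left(K \right)} = -2 - 79 = -81$)
$z{\left(Q,G \right)} = G + G^{2} Q^{2}$ ($z{\left(Q,G \right)} = Q G Q G + G = G Q Q G + G = G Q^{2} G + G = G^{2} Q^{2} + G = G + G^{2} Q^{2}$)
$z{\left(-139,-65 \right)} + M{\left(U \right)} = - 65 \left(1 - 65 \left(-139\right)^{2}\right) - 81 = - 65 \left(1 - 1255865\right) - 81 = \left(-65\right) \left(-1255864\right) - 81 = 81631160 - 81 = 81631079$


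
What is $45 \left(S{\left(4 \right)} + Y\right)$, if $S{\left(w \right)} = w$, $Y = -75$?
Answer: $-3195$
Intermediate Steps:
$45 \left(S{\left(4 \right)} + Y\right) = 45 \left(4 - 75\right) = 45 \left(-71\right) = -3195$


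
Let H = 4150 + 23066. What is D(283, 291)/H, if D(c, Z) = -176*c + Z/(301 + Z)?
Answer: -29486045/16111872 ≈ -1.8301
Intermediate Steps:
H = 27216
D(c, Z) = -176*c + Z/(301 + Z)
D(283, 291)/H = ((291 - 52976*283 - 176*291*283)/(301 + 291))/27216 = ((291 - 14992208 - 14494128)/592)*(1/27216) = ((1/592)*(-29486045))*(1/27216) = -29486045/592*1/27216 = -29486045/16111872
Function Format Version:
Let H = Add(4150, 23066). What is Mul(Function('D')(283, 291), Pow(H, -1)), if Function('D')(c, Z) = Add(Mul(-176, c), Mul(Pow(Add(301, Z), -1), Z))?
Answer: Rational(-29486045, 16111872) ≈ -1.8301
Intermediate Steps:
H = 27216
Function('D')(c, Z) = Add(Mul(-176, c), Mul(Z, Pow(Add(301, Z), -1)))
Mul(Function('D')(283, 291), Pow(H, -1)) = Mul(Mul(Pow(Add(301, 291), -1), Add(291, Mul(-52976, 283), Mul(-176, 291, 283))), Pow(27216, -1)) = Mul(Mul(Pow(592, -1), Add(291, -14992208, -14494128)), Rational(1, 27216)) = Mul(Mul(Rational(1, 592), -29486045), Rational(1, 27216)) = Mul(Rational(-29486045, 592), Rational(1, 27216)) = Rational(-29486045, 16111872)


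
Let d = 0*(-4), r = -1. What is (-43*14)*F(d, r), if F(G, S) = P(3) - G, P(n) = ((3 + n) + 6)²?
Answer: -86688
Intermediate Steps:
d = 0
P(n) = (9 + n)²
F(G, S) = 144 - G (F(G, S) = (9 + 3)² - G = 12² - G = 144 - G)
(-43*14)*F(d, r) = (-43*14)*(144 - 1*0) = -602*(144 + 0) = -602*144 = -86688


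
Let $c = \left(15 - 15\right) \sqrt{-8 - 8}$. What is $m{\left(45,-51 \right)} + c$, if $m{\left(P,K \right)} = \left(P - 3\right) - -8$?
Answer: $50$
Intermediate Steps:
$m{\left(P,K \right)} = 5 + P$ ($m{\left(P,K \right)} = \left(-3 + P\right) + 8 = 5 + P$)
$c = 0$ ($c = 0 \sqrt{-16} = 0 \cdot 4 i = 0$)
$m{\left(45,-51 \right)} + c = \left(5 + 45\right) + 0 = 50 + 0 = 50$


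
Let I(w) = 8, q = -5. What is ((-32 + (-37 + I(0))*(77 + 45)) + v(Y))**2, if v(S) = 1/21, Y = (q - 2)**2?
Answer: 5620350961/441 ≈ 1.2745e+7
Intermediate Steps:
Y = 49 (Y = (-5 - 2)**2 = (-7)**2 = 49)
v(S) = 1/21
((-32 + (-37 + I(0))*(77 + 45)) + v(Y))**2 = ((-32 + (-37 + 8)*(77 + 45)) + 1/21)**2 = ((-32 - 29*122) + 1/21)**2 = ((-32 - 3538) + 1/21)**2 = (-3570 + 1/21)**2 = (-74969/21)**2 = 5620350961/441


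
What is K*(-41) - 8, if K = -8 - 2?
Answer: 402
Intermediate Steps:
K = -10
K*(-41) - 8 = -10*(-41) - 8 = 410 - 8 = 402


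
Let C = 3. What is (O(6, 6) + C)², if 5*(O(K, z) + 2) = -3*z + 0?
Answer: 169/25 ≈ 6.7600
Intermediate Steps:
O(K, z) = -2 - 3*z/5 (O(K, z) = -2 + (-3*z + 0)/5 = -2 + (-3*z)/5 = -2 - 3*z/5)
(O(6, 6) + C)² = ((-2 - ⅗*6) + 3)² = ((-2 - 18/5) + 3)² = (-28/5 + 3)² = (-13/5)² = 169/25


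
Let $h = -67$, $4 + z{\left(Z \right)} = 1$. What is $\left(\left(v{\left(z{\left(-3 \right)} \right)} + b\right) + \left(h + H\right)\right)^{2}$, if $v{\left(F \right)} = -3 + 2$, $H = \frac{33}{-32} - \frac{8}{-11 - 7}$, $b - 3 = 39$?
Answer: $\frac{58629649}{82944} \approx 706.86$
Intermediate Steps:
$b = 42$ ($b = 3 + 39 = 42$)
$z{\left(Z \right)} = -3$ ($z{\left(Z \right)} = -4 + 1 = -3$)
$H = - \frac{169}{288}$ ($H = 33 \left(- \frac{1}{32}\right) - \frac{8}{-11 - 7} = - \frac{33}{32} - \frac{8}{-18} = - \frac{33}{32} - - \frac{4}{9} = - \frac{33}{32} + \frac{4}{9} = - \frac{169}{288} \approx -0.58681$)
$v{\left(F \right)} = -1$
$\left(\left(v{\left(z{\left(-3 \right)} \right)} + b\right) + \left(h + H\right)\right)^{2} = \left(\left(-1 + 42\right) - \frac{19465}{288}\right)^{2} = \left(41 - \frac{19465}{288}\right)^{2} = \left(- \frac{7657}{288}\right)^{2} = \frac{58629649}{82944}$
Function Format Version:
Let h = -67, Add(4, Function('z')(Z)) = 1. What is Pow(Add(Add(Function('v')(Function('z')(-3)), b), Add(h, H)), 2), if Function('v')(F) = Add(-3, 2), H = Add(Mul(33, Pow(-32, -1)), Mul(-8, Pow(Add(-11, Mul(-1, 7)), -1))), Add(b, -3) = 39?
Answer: Rational(58629649, 82944) ≈ 706.86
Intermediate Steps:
b = 42 (b = Add(3, 39) = 42)
Function('z')(Z) = -3 (Function('z')(Z) = Add(-4, 1) = -3)
H = Rational(-169, 288) (H = Add(Mul(33, Rational(-1, 32)), Mul(-8, Pow(Add(-11, -7), -1))) = Add(Rational(-33, 32), Mul(-8, Pow(-18, -1))) = Add(Rational(-33, 32), Mul(-8, Rational(-1, 18))) = Add(Rational(-33, 32), Rational(4, 9)) = Rational(-169, 288) ≈ -0.58681)
Function('v')(F) = -1
Pow(Add(Add(Function('v')(Function('z')(-3)), b), Add(h, H)), 2) = Pow(Add(Add(-1, 42), Add(-67, Rational(-169, 288))), 2) = Pow(Add(41, Rational(-19465, 288)), 2) = Pow(Rational(-7657, 288), 2) = Rational(58629649, 82944)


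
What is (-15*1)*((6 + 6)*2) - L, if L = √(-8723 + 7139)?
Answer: -360 - 12*I*√11 ≈ -360.0 - 39.799*I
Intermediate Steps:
L = 12*I*√11 (L = √(-1584) = 12*I*√11 ≈ 39.799*I)
(-15*1)*((6 + 6)*2) - L = (-15*1)*((6 + 6)*2) - 12*I*√11 = -180*2 - 12*I*√11 = -15*24 - 12*I*√11 = -360 - 12*I*√11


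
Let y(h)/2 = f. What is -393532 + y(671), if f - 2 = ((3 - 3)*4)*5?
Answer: -393528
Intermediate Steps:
f = 2 (f = 2 + ((3 - 3)*4)*5 = 2 + (0*4)*5 = 2 + 0*5 = 2 + 0 = 2)
y(h) = 4 (y(h) = 2*2 = 4)
-393532 + y(671) = -393532 + 4 = -393528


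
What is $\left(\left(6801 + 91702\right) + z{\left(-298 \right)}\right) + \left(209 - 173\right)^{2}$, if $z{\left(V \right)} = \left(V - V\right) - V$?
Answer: $100097$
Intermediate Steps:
$z{\left(V \right)} = - V$ ($z{\left(V \right)} = 0 - V = - V$)
$\left(\left(6801 + 91702\right) + z{\left(-298 \right)}\right) + \left(209 - 173\right)^{2} = \left(\left(6801 + 91702\right) - -298\right) + \left(209 - 173\right)^{2} = \left(98503 + 298\right) + 36^{2} = 98801 + 1296 = 100097$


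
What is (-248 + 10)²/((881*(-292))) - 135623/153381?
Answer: -10894350340/9864392253 ≈ -1.1044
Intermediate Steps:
(-248 + 10)²/((881*(-292))) - 135623/153381 = (-238)²/(-257252) - 135623*1/153381 = 56644*(-1/257252) - 135623/153381 = -14161/64313 - 135623/153381 = -10894350340/9864392253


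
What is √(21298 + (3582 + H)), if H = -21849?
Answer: √3031 ≈ 55.055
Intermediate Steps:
√(21298 + (3582 + H)) = √(21298 + (3582 - 21849)) = √(21298 - 18267) = √3031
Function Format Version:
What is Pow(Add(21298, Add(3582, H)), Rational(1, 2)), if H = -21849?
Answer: Pow(3031, Rational(1, 2)) ≈ 55.055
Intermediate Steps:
Pow(Add(21298, Add(3582, H)), Rational(1, 2)) = Pow(Add(21298, Add(3582, -21849)), Rational(1, 2)) = Pow(Add(21298, -18267), Rational(1, 2)) = Pow(3031, Rational(1, 2))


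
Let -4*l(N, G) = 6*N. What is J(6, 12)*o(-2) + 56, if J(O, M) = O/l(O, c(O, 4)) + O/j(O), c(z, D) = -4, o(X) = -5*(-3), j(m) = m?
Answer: 61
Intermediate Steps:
o(X) = 15
l(N, G) = -3*N/2
J(O, M) = ⅓ (J(O, M) = O/((-3*O/2)) + O/O = O*(-2/(3*O)) + 1 = -⅔ + 1 = ⅓)
J(6, 12)*o(-2) + 56 = (⅓)*15 + 56 = 5 + 56 = 61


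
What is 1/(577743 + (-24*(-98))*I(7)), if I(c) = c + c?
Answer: 1/610671 ≈ 1.6375e-6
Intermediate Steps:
I(c) = 2*c
1/(577743 + (-24*(-98))*I(7)) = 1/(577743 + (-24*(-98))*(2*7)) = 1/(577743 + 2352*14) = 1/(577743 + 32928) = 1/610671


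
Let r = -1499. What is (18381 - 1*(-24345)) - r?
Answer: 44225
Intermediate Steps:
(18381 - 1*(-24345)) - r = (18381 - 1*(-24345)) - 1*(-1499) = (18381 + 24345) + 1499 = 42726 + 1499 = 44225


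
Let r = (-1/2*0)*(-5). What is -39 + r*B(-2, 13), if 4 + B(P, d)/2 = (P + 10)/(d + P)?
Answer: -39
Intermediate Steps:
B(P, d) = -8 + 2*(10 + P)/(P + d) (B(P, d) = -8 + 2*((P + 10)/(d + P)) = -8 + 2*((10 + P)/(P + d)) = -8 + 2*(10 + P)/(P + d))
r = 0 (r = (-1*½*0)*(-5) = -½*0*(-5) = 0*(-5) = 0)
-39 + r*B(-2, 13) = -39 + 0*(2*(10 - 4*13 - 3*(-2))/(-2 + 13)) = -39 + 0*(2*(10 - 52 + 6)/11) = -39 + 0*(2*(1/11)*(-36)) = -39 + 0*(-72/11) = -39 + 0 = -39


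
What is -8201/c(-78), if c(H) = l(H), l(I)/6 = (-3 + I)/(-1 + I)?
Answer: -647879/486 ≈ -1333.1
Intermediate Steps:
l(I) = 6*(-3 + I)/(-1 + I) (l(I) = 6*((-3 + I)/(-1 + I)) = 6*(-3 + I)/(-1 + I))
c(H) = 6*(-3 + H)/(-1 + H)
-8201/c(-78) = -8201*(-1 - 78)/(6*(-3 - 78)) = -8201/(6*(-81)/(-79)) = -8201/(6*(-1/79)*(-81)) = -8201/486/79 = -8201*79/486 = -647879/486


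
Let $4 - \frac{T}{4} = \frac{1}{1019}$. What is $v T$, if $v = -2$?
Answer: $- \frac{32600}{1019} \approx -31.992$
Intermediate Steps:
$T = \frac{16300}{1019}$ ($T = 16 - \frac{4}{1019} = \frac{16300}{1019} \approx 15.996$)
$v T = \left(-2\right) \frac{16300}{1019} = - \frac{32600}{1019}$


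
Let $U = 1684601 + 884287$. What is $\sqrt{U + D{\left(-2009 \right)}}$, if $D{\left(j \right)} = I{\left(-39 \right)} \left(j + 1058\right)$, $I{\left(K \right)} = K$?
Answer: $33 \sqrt{2393} \approx 1614.3$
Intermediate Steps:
$U = 2568888$
$D{\left(j \right)} = -41262 - 39 j$ ($D{\left(j \right)} = - 39 \left(j + 1058\right) = - 39 \left(1058 + j\right) = -41262 - 39 j$)
$\sqrt{U + D{\left(-2009 \right)}} = \sqrt{2568888 - -37089} = \sqrt{2568888 + \left(-41262 + 78351\right)} = \sqrt{2568888 + 37089} = \sqrt{2605977} = 33 \sqrt{2393}$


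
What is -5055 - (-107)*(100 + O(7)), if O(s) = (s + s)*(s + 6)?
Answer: 25119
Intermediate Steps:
O(s) = 2*s*(6 + s) (O(s) = (2*s)*(6 + s) = 2*s*(6 + s))
-5055 - (-107)*(100 + O(7)) = -5055 - (-107)*(100 + 2*7*(6 + 7)) = -5055 - (-107)*(100 + 2*7*13) = -5055 - (-107)*(100 + 182) = -5055 - (-107)*282 = -5055 - 1*(-30174) = -5055 + 30174 = 25119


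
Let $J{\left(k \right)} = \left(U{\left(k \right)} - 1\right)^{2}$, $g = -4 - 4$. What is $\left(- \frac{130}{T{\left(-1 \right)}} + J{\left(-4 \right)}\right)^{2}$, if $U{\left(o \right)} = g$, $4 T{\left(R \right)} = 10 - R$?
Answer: $\frac{137641}{121} \approx 1137.5$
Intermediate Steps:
$g = -8$ ($g = -4 - 4 = -8$)
$T{\left(R \right)} = \frac{5}{2} - \frac{R}{4}$ ($T{\left(R \right)} = \frac{10 - R}{4} = \frac{5}{2} - \frac{R}{4}$)
$U{\left(o \right)} = -8$
$J{\left(k \right)} = 81$ ($J{\left(k \right)} = \left(-8 - 1\right)^{2} = \left(-9\right)^{2} = 81$)
$\left(- \frac{130}{T{\left(-1 \right)}} + J{\left(-4 \right)}\right)^{2} = \left(- \frac{130}{\frac{5}{2} - - \frac{1}{4}} + 81\right)^{2} = \left(- \frac{130}{\frac{5}{2} + \frac{1}{4}} + 81\right)^{2} = \left(- \frac{130}{\frac{11}{4}} + 81\right)^{2} = \left(\left(-130\right) \frac{4}{11} + 81\right)^{2} = \left(- \frac{520}{11} + 81\right)^{2} = \left(\frac{371}{11}\right)^{2} = \frac{137641}{121}$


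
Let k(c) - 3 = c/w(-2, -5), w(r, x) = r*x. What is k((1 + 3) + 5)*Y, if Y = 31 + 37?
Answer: 1326/5 ≈ 265.20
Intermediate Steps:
Y = 68
k(c) = 3 + c/10 (k(c) = 3 + c/((-2*(-5))) = 3 + c/10)
k((1 + 3) + 5)*Y = (3 + ((1 + 3) + 5)/10)*68 = (3 + (4 + 5)/10)*68 = (3 + (⅒)*9)*68 = (3 + 9/10)*68 = (39/10)*68 = 1326/5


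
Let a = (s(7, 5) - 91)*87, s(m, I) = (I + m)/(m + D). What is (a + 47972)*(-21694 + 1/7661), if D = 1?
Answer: -13357477998943/15322 ≈ -8.7178e+8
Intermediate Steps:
s(m, I) = (I + m)/(1 + m) (s(m, I) = (I + m)/(m + 1) = (I + m)/(1 + m))
a = -15573/2 (a = ((5 + 7)/(1 + 7) - 91)*87 = (12/8 - 91)*87 = ((1/8)*12 - 91)*87 = (3/2 - 91)*87 = -179/2*87 = -15573/2 ≈ -7786.5)
(a + 47972)*(-21694 + 1/7661) = (-15573/2 + 47972)*(-21694 + 1/7661) = 80371*(-21694 + 1/7661)/2 = (80371/2)*(-166197733/7661) = -13357477998943/15322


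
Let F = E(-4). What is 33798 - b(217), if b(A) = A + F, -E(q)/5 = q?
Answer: 33561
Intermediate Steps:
E(q) = -5*q
F = 20 (F = -5*(-4) = 20)
b(A) = 20 + A (b(A) = A + 20 = 20 + A)
33798 - b(217) = 33798 - (20 + 217) = 33798 - 1*237 = 33798 - 237 = 33561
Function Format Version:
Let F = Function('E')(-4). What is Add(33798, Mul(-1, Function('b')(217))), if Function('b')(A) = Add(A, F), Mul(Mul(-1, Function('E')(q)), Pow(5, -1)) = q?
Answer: 33561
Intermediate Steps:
Function('E')(q) = Mul(-5, q)
F = 20 (F = Mul(-5, -4) = 20)
Function('b')(A) = Add(20, A) (Function('b')(A) = Add(A, 20) = Add(20, A))
Add(33798, Mul(-1, Function('b')(217))) = Add(33798, Mul(-1, Add(20, 217))) = Add(33798, Mul(-1, 237)) = Add(33798, -237) = 33561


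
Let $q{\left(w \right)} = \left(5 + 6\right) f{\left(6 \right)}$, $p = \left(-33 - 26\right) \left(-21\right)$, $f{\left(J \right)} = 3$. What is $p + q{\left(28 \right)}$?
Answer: $1272$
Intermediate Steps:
$p = 1239$ ($p = \left(-59\right) \left(-21\right) = 1239$)
$q{\left(w \right)} = 33$ ($q{\left(w \right)} = \left(5 + 6\right) 3 = 11 \cdot 3 = 33$)
$p + q{\left(28 \right)} = 1239 + 33 = 1272$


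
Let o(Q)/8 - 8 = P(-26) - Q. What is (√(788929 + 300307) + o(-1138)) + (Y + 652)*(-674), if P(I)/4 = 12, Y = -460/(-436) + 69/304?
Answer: -7136833025/16568 + 2*√272309 ≈ -4.2972e+5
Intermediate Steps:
Y = 42481/33136 (Y = -460*(-1/436) + 69*(1/304) = 115/109 + 69/304 = 42481/33136 ≈ 1.2820)
P(I) = 48 (P(I) = 4*12 = 48)
o(Q) = 448 - 8*Q (o(Q) = 64 + 8*(48 - Q) = 64 + (384 - 8*Q) = 448 - 8*Q)
(√(788929 + 300307) + o(-1138)) + (Y + 652)*(-674) = (√(788929 + 300307) + (448 - 8*(-1138))) + (42481/33136 + 652)*(-674) = (√1089236 + (448 + 9104)) + (21647153/33136)*(-674) = (2*√272309 + 9552) - 7295090561/16568 = (9552 + 2*√272309) - 7295090561/16568 = -7136833025/16568 + 2*√272309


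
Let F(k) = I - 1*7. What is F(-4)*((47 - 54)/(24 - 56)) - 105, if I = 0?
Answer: -3409/32 ≈ -106.53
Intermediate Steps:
F(k) = -7 (F(k) = 0 - 1*7 = 0 - 7 = -7)
F(-4)*((47 - 54)/(24 - 56)) - 105 = -7*(47 - 54)/(24 - 56) - 105 = -(-49)/(-32) - 105 = -(-49)*(-1)/32 - 105 = -7*7/32 - 105 = -49/32 - 105 = -3409/32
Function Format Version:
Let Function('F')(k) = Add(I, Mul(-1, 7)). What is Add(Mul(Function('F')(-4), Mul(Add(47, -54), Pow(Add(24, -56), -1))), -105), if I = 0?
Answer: Rational(-3409, 32) ≈ -106.53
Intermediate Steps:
Function('F')(k) = -7 (Function('F')(k) = Add(0, Mul(-1, 7)) = Add(0, -7) = -7)
Add(Mul(Function('F')(-4), Mul(Add(47, -54), Pow(Add(24, -56), -1))), -105) = Add(Mul(-7, Mul(Add(47, -54), Pow(Add(24, -56), -1))), -105) = Add(Mul(-7, Mul(-7, Pow(-32, -1))), -105) = Add(Mul(-7, Mul(-7, Rational(-1, 32))), -105) = Add(Mul(-7, Rational(7, 32)), -105) = Add(Rational(-49, 32), -105) = Rational(-3409, 32)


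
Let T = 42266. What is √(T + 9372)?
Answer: √51638 ≈ 227.24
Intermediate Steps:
√(T + 9372) = √(42266 + 9372) = √51638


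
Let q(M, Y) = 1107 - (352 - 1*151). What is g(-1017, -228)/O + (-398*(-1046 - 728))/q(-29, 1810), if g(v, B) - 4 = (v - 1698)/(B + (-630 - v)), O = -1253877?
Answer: 7820170983145/10034777631 ≈ 779.31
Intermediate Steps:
q(M, Y) = 906 (q(M, Y) = 1107 - (352 - 151) = 1107 - 1*201 = 1107 - 201 = 906)
g(v, B) = 4 + (-1698 + v)/(-630 + B - v) (g(v, B) = 4 + (v - 1698)/(B + (-630 - v)) = 4 + (-1698 + v)/(-630 + B - v))
g(-1017, -228)/O + (-398*(-1046 - 728))/q(-29, 1810) = ((4218 - 4*(-228) + 3*(-1017))/(630 - 1017 - 1*(-228)))/(-1253877) - 398*(-1046 - 728)/906 = ((4218 + 912 - 3051)/(630 - 1017 + 228))*(-1/1253877) - 398*(-1774)*(1/906) = (2079/(-159))*(-1/1253877) + 706052*(1/906) = -1/159*2079*(-1/1253877) + 353026/453 = -693/53*(-1/1253877) + 353026/453 = 231/22151827 + 353026/453 = 7820170983145/10034777631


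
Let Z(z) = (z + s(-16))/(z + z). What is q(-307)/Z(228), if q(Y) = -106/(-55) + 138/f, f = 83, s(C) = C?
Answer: 1868232/241945 ≈ 7.7217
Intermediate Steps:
Z(z) = (-16 + z)/(2*z) (Z(z) = (z - 16)/(z + z) = (-16 + z)/((2*z)) = (-16 + z)*(1/(2*z)) = (-16 + z)/(2*z))
q(Y) = 16388/4565 (q(Y) = -106/(-55) + 138/83 = -106*(-1/55) + 138*(1/83) = 106/55 + 138/83 = 16388/4565)
q(-307)/Z(228) = 16388/(4565*(((½)*(-16 + 228)/228))) = 16388/(4565*(((½)*(1/228)*212))) = 16388/(4565*(53/114)) = (16388/4565)*(114/53) = 1868232/241945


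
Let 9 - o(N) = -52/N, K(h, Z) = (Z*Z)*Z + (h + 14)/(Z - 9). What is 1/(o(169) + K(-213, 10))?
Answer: 13/10534 ≈ 0.0012341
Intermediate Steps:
K(h, Z) = Z³ + (14 + h)/(-9 + Z) (K(h, Z) = Z²*Z + (14 + h)/(-9 + Z) = Z³ + (14 + h)/(-9 + Z))
o(N) = 9 + 52/N (o(N) = 9 - (-52)/N = 9 + 52/N)
1/(o(169) + K(-213, 10)) = 1/((9 + 52/169) + (14 - 213 + 10⁴ - 9*10³)/(-9 + 10)) = 1/((9 + 52*(1/169)) + (14 - 213 + 10000 - 9*1000)/1) = 1/((9 + 4/13) + 1*(14 - 213 + 10000 - 9000)) = 1/(121/13 + 1*801) = 1/(121/13 + 801) = 1/(10534/13) = 13/10534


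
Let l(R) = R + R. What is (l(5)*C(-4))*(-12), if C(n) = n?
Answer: 480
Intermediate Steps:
l(R) = 2*R
(l(5)*C(-4))*(-12) = ((2*5)*(-4))*(-12) = (10*(-4))*(-12) = -40*(-12) = 480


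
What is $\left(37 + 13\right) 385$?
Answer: $19250$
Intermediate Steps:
$\left(37 + 13\right) 385 = 50 \cdot 385 = 19250$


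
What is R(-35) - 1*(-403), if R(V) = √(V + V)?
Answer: 403 + I*√70 ≈ 403.0 + 8.3666*I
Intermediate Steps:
R(V) = √2*√V (R(V) = √(2*V) = √2*√V)
R(-35) - 1*(-403) = √2*√(-35) - 1*(-403) = √2*(I*√35) + 403 = I*√70 + 403 = 403 + I*√70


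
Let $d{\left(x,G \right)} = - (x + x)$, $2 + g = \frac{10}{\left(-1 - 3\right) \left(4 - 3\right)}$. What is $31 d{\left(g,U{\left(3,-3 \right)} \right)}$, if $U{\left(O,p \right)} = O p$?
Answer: $279$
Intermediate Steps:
$g = - \frac{9}{2}$ ($g = -2 + \frac{10}{\left(-1 - 3\right) \left(4 - 3\right)} = -2 + \frac{10}{\left(-4\right) 1} = -2 + \frac{10}{-4} = -2 + 10 \left(- \frac{1}{4}\right) = -2 - \frac{5}{2} = - \frac{9}{2} \approx -4.5$)
$d{\left(x,G \right)} = - 2 x$
$31 d{\left(g,U{\left(3,-3 \right)} \right)} = 31 \left(\left(-2\right) \left(- \frac{9}{2}\right)\right) = 31 \cdot 9 = 279$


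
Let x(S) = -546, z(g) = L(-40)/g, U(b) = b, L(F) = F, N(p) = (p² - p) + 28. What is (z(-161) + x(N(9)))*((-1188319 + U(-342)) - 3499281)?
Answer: 58844387396/23 ≈ 2.5585e+9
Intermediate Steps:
N(p) = 28 + p² - p
z(g) = -40/g
(z(-161) + x(N(9)))*((-1188319 + U(-342)) - 3499281) = (-40/(-161) - 546)*((-1188319 - 342) - 3499281) = (-40*(-1/161) - 546)*(-1188661 - 3499281) = (40/161 - 546)*(-4687942) = -87866/161*(-4687942) = 58844387396/23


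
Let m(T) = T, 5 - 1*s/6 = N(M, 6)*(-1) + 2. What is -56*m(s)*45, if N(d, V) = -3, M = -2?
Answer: 0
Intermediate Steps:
s = 0 (s = 30 - 6*(-3*(-1) + 2) = 30 - 6*(3 + 2) = 30 - 6*5 = 30 - 30 = 0)
-56*m(s)*45 = -56*0*45 = 0*45 = 0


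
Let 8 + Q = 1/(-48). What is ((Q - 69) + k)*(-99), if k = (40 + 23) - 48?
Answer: 98241/16 ≈ 6140.1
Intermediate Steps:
Q = -385/48 (Q = -8 + 1/(-48) = -8 - 1/48 = -385/48 ≈ -8.0208)
k = 15 (k = 63 - 48 = 15)
((Q - 69) + k)*(-99) = ((-385/48 - 69) + 15)*(-99) = (-3697/48 + 15)*(-99) = -2977/48*(-99) = 98241/16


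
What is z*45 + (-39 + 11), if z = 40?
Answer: 1772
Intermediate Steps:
z*45 + (-39 + 11) = 40*45 + (-39 + 11) = 1800 - 28 = 1772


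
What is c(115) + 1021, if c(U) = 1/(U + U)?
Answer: 234831/230 ≈ 1021.0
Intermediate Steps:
c(U) = 1/(2*U)
c(115) + 1021 = (½)/115 + 1021 = (½)*(1/115) + 1021 = 1/230 + 1021 = 234831/230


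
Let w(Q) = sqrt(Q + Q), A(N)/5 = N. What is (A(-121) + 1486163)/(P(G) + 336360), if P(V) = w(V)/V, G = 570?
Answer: 142409452330800/32244344135999 - 1485558*sqrt(285)/32244344135999 ≈ 4.4166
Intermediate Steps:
A(N) = 5*N
w(Q) = sqrt(2)*sqrt(Q) (w(Q) = sqrt(2*Q) = sqrt(2)*sqrt(Q))
P(V) = sqrt(2)/sqrt(V) (P(V) = (sqrt(2)*sqrt(V))/V = sqrt(2)/sqrt(V))
(A(-121) + 1486163)/(P(G) + 336360) = (5*(-121) + 1486163)/(sqrt(2)/sqrt(570) + 336360) = (-605 + 1486163)/(sqrt(2)*(sqrt(570)/570) + 336360) = 1485558/(sqrt(285)/285 + 336360) = 1485558/(336360 + sqrt(285)/285)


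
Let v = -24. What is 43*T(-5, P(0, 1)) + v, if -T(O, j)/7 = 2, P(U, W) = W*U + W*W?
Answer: -626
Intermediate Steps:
P(U, W) = W**2 + U*W (P(U, W) = U*W + W**2 = W**2 + U*W)
T(O, j) = -14 (T(O, j) = -7*2 = -14)
43*T(-5, P(0, 1)) + v = 43*(-14) - 24 = -602 - 24 = -626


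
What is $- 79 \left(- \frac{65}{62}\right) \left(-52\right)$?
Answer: $- \frac{133510}{31} \approx -4306.8$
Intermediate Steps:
$- 79 \left(- \frac{65}{62}\right) \left(-52\right) = - 79 \left(\left(-65\right) \frac{1}{62}\right) \left(-52\right) = \left(-79\right) \left(- \frac{65}{62}\right) \left(-52\right) = \frac{5135}{62} \left(-52\right) = - \frac{133510}{31}$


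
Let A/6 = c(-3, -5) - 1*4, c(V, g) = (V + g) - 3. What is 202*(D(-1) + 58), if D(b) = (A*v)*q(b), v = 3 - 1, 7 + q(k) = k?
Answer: 302596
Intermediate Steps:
q(k) = -7 + k
c(V, g) = -3 + V + g
v = 2
A = -90 (A = 6*((-3 - 3 - 5) - 1*4) = 6*(-11 - 4) = 6*(-15) = -90)
D(b) = 1260 - 180*b (D(b) = (-90*2)*(-7 + b) = -180*(-7 + b) = 1260 - 180*b)
202*(D(-1) + 58) = 202*((1260 - 180*(-1)) + 58) = 202*((1260 + 180) + 58) = 202*(1440 + 58) = 202*1498 = 302596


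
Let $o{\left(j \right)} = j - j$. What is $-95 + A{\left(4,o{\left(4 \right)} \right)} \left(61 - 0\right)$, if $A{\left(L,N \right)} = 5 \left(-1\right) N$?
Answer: $-95$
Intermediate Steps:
$o{\left(j \right)} = 0$
$A{\left(L,N \right)} = - 5 N$
$-95 + A{\left(4,o{\left(4 \right)} \right)} \left(61 - 0\right) = -95 + \left(-5\right) 0 \left(61 - 0\right) = -95 + 0 \left(61 + 0\right) = -95 + 0 \cdot 61 = -95 + 0 = -95$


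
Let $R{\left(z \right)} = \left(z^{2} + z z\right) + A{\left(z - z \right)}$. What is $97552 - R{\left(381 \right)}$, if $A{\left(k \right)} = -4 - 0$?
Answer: $-192766$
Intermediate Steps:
$A{\left(k \right)} = -4$ ($A{\left(k \right)} = -4 + 0 = -4$)
$R{\left(z \right)} = -4 + 2 z^{2}$ ($R{\left(z \right)} = \left(z^{2} + z z\right) - 4 = \left(z^{2} + z^{2}\right) - 4 = 2 z^{2} - 4 = -4 + 2 z^{2}$)
$97552 - R{\left(381 \right)} = 97552 - \left(-4 + 2 \cdot 381^{2}\right) = 97552 - \left(-4 + 2 \cdot 145161\right) = 97552 - \left(-4 + 290322\right) = 97552 - 290318 = -192766$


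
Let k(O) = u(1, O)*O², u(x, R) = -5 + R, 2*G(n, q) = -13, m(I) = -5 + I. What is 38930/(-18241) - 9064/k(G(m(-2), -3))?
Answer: 68904146/4170751 ≈ 16.521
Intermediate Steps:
G(n, q) = -13/2 (G(n, q) = (½)*(-13) = -13/2)
k(O) = O²*(-5 + O) (k(O) = (-5 + O)*O² = O²*(-5 + O))
38930/(-18241) - 9064/k(G(m(-2), -3)) = 38930/(-18241) - 9064*4/(169*(-5 - 13/2)) = 38930*(-1/18241) - 9064/((169/4)*(-23/2)) = -2290/1073 - 9064/(-3887/8) = -2290/1073 - 9064*(-8/3887) = -2290/1073 + 72512/3887 = 68904146/4170751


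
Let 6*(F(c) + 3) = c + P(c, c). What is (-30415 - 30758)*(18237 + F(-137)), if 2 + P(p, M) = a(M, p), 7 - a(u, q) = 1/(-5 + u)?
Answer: -316399500375/284 ≈ -1.1141e+9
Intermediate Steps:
a(u, q) = 7 - 1/(-5 + u)
P(p, M) = -2 + (-36 + 7*M)/(-5 + M)
F(c) = -3 + c/6 + (-26 + 5*c)/(6*(-5 + c)) (F(c) = -3 + (c + (-26 + 5*c)/(-5 + c))/6 = -3 + (c/6 + (-26 + 5*c)/(6*(-5 + c))) = -3 + c/6 + (-26 + 5*c)/(6*(-5 + c)))
(-30415 - 30758)*(18237 + F(-137)) = (-30415 - 30758)*(18237 + (64 + (-137)² - 18*(-137))/(6*(-5 - 137))) = -61173*(18237 + (⅙)*(64 + 18769 + 2466)/(-142)) = -61173*(18237 + (⅙)*(-1/142)*21299) = -61173*(18237 - 21299/852) = -61173*15516625/852 = -316399500375/284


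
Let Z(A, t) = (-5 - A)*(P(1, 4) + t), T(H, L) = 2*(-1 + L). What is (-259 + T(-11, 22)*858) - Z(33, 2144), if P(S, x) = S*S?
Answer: 117287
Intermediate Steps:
T(H, L) = -2 + 2*L
P(S, x) = S²
Z(A, t) = (1 + t)*(-5 - A) (Z(A, t) = (-5 - A)*(1² + t) = (-5 - A)*(1 + t) = (1 + t)*(-5 - A))
(-259 + T(-11, 22)*858) - Z(33, 2144) = (-259 + (-2 + 2*22)*858) - (-5 - 1*33 - 5*2144 - 1*33*2144) = (-259 + (-2 + 44)*858) - (-5 - 33 - 10720 - 70752) = (-259 + 42*858) - 1*(-81510) = (-259 + 36036) + 81510 = 35777 + 81510 = 117287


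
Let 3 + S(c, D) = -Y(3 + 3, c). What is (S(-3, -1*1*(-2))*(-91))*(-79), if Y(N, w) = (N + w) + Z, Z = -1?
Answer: -35945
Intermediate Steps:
Y(N, w) = -1 + N + w (Y(N, w) = (N + w) - 1 = -1 + N + w)
S(c, D) = -8 - c (S(c, D) = -3 - (-1 + (3 + 3) + c) = -3 - (-1 + 6 + c) = -3 - (5 + c) = -3 + (-5 - c) = -8 - c)
(S(-3, -1*1*(-2))*(-91))*(-79) = ((-8 - 1*(-3))*(-91))*(-79) = ((-8 + 3)*(-91))*(-79) = -5*(-91)*(-79) = 455*(-79) = -35945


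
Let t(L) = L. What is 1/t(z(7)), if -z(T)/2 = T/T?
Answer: -1/2 ≈ -0.50000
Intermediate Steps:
z(T) = -2 (z(T) = -2*T/T = -2*1 = -2)
1/t(z(7)) = 1/(-2) = -1/2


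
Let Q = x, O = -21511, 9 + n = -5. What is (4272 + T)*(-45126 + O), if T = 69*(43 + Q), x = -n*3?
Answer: -675499269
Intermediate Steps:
n = -14 (n = -9 - 5 = -14)
x = 42 (x = -1*(-14)*3 = 14*3 = 42)
Q = 42
T = 5865 (T = 69*(43 + 42) = 69*85 = 5865)
(4272 + T)*(-45126 + O) = (4272 + 5865)*(-45126 - 21511) = 10137*(-66637) = -675499269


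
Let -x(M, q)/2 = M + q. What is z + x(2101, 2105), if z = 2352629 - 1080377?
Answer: 1263840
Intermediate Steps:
x(M, q) = -2*M - 2*q (x(M, q) = -2*(M + q) = -2*M - 2*q)
z = 1272252
z + x(2101, 2105) = 1272252 + (-2*2101 - 2*2105) = 1272252 + (-4202 - 4210) = 1272252 - 8412 = 1263840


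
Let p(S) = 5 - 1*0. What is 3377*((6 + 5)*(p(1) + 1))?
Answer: 222882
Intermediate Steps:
p(S) = 5 (p(S) = 5 + 0 = 5)
3377*((6 + 5)*(p(1) + 1)) = 3377*((6 + 5)*(5 + 1)) = 3377*(11*6) = 3377*66 = 222882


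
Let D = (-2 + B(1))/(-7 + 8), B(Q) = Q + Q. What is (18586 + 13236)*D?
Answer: 0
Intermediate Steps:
B(Q) = 2*Q
D = 0 (D = (-2 + 2*1)/(-7 + 8) = (-2 + 2)/1 = 1*0 = 0)
(18586 + 13236)*D = (18586 + 13236)*0 = 31822*0 = 0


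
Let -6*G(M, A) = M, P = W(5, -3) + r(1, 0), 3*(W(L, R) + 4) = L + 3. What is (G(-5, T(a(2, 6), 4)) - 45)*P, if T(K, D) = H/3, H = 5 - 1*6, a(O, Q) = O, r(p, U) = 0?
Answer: 530/9 ≈ 58.889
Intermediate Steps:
H = -1 (H = 5 - 6 = -1)
W(L, R) = -3 + L/3 (W(L, R) = -4 + (L + 3)/3 = -4 + (3 + L)/3 = -4 + (1 + L/3) = -3 + L/3)
T(K, D) = -⅓ (T(K, D) = -1/3 = -1*⅓ = -⅓)
P = -4/3 (P = (-3 + (⅓)*5) + 0 = (-3 + 5/3) + 0 = -4/3 + 0 = -4/3 ≈ -1.3333)
G(M, A) = -M/6
(G(-5, T(a(2, 6), 4)) - 45)*P = (-⅙*(-5) - 45)*(-4/3) = (⅚ - 45)*(-4/3) = -265/6*(-4/3) = 530/9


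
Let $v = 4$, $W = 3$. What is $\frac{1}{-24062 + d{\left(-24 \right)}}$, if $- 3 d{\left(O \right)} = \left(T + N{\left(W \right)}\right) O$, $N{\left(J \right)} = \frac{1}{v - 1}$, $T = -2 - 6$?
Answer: $- \frac{3}{72370} \approx -4.1454 \cdot 10^{-5}$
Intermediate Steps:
$T = -8$ ($T = -2 - 6 = -8$)
$N{\left(J \right)} = \frac{1}{3}$ ($N{\left(J \right)} = \frac{1}{4 - 1} = \frac{1}{3}$)
$d{\left(O \right)} = \frac{23 O}{9}$ ($d{\left(O \right)} = - \frac{\left(-8 + \frac{1}{3}\right) O}{3} = - \frac{\left(- \frac{23}{3}\right) O}{3} = \frac{23 O}{9}$)
$\frac{1}{-24062 + d{\left(-24 \right)}} = \frac{1}{-24062 + \frac{23}{9} \left(-24\right)} = \frac{1}{-24062 - \frac{184}{3}} = \frac{1}{- \frac{72370}{3}} = - \frac{3}{72370}$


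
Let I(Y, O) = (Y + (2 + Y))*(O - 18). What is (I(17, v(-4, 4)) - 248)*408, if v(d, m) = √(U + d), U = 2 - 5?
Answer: -365568 + 14688*I*√7 ≈ -3.6557e+5 + 38861.0*I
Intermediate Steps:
U = -3
v(d, m) = √(-3 + d)
I(Y, O) = (-18 + O)*(2 + 2*Y) (I(Y, O) = (2 + 2*Y)*(-18 + O) = (-18 + O)*(2 + 2*Y))
(I(17, v(-4, 4)) - 248)*408 = ((-36 - 36*17 + 2*√(-3 - 4) + 2*√(-3 - 4)*17) - 248)*408 = ((-36 - 612 + 2*√(-7) + 2*√(-7)*17) - 248)*408 = ((-36 - 612 + 2*(I*√7) + 2*(I*√7)*17) - 248)*408 = ((-36 - 612 + 2*I*√7 + 34*I*√7) - 248)*408 = ((-648 + 36*I*√7) - 248)*408 = (-896 + 36*I*√7)*408 = -365568 + 14688*I*√7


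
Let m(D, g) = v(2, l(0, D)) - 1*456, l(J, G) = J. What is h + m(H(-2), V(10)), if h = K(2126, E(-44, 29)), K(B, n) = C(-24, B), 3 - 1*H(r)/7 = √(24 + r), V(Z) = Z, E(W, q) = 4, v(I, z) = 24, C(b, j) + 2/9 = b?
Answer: -4106/9 ≈ -456.22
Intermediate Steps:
C(b, j) = -2/9 + b
H(r) = 21 - 7*√(24 + r)
m(D, g) = -432 (m(D, g) = 24 - 1*456 = 24 - 456 = -432)
K(B, n) = -218/9 (K(B, n) = -2/9 - 24 = -218/9)
h = -218/9 ≈ -24.222
h + m(H(-2), V(10)) = -218/9 - 432 = -4106/9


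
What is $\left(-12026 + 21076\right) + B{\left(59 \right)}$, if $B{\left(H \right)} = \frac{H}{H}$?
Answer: $9051$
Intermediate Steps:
$B{\left(H \right)} = 1$
$\left(-12026 + 21076\right) + B{\left(59 \right)} = \left(-12026 + 21076\right) + 1 = 9050 + 1 = 9051$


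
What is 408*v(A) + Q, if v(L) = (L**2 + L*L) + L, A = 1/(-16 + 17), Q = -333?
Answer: 891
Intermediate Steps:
A = 1 (A = 1/1 = 1)
v(L) = L + 2*L**2 (v(L) = (L**2 + L**2) + L = 2*L**2 + L = L + 2*L**2)
408*v(A) + Q = 408*(1*(1 + 2*1)) - 333 = 408*(1*(1 + 2)) - 333 = 408*(1*3) - 333 = 408*3 - 333 = 1224 - 333 = 891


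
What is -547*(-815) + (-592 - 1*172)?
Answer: 445041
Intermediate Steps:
-547*(-815) + (-592 - 1*172) = 445805 + (-592 - 172) = 445805 - 764 = 445041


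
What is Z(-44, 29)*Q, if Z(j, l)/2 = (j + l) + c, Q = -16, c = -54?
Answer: 2208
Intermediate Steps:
Z(j, l) = -108 + 2*j + 2*l (Z(j, l) = 2*((j + l) - 54) = 2*(-54 + j + l) = -108 + 2*j + 2*l)
Z(-44, 29)*Q = (-108 + 2*(-44) + 2*29)*(-16) = (-108 - 88 + 58)*(-16) = -138*(-16) = 2208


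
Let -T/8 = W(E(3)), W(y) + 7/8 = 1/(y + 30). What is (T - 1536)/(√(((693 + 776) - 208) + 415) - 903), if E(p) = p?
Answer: 15189965/8951063 + 100930*√419/26853189 ≈ 1.7739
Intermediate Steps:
W(y) = -7/8 + 1/(30 + y) (W(y) = -7/8 + 1/(y + 30) = -7/8 + 1/(30 + y))
T = 223/33 (T = -(-202 - 7*3)/(30 + 3) = -(-202 - 21)/33 = -(-223)/33 = -8*(-223/264) = 223/33 ≈ 6.7576)
(T - 1536)/(√(((693 + 776) - 208) + 415) - 903) = (223/33 - 1536)/(√(((693 + 776) - 208) + 415) - 903) = -50465/(33*(√((1469 - 208) + 415) - 903)) = -50465/(33*(√(1261 + 415) - 903)) = -50465/(33*(√1676 - 903)) = -50465/(33*(2*√419 - 903)) = -50465/(33*(-903 + 2*√419))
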